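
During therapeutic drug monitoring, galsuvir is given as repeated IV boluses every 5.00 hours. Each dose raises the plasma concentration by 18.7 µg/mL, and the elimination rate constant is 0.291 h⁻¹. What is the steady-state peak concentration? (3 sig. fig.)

Fraction remaining after one interval: e^(−kτ) = e^(−0.2910 × 5.00) = 0.2334
R = 1 / (1 − 0.2334) = 1.304
Css,max = 18.7 × 1.304 ≈ 24.4 µg/mL

24.4 µg/mL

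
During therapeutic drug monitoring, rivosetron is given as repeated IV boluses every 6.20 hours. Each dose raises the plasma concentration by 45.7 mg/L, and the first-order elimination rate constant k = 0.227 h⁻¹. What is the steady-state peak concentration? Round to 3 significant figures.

60.5 mg/L

Fraction remaining after one interval: e^(−kτ) = e^(−0.2270 × 6.20) = 0.2448
R = 1 / (1 − 0.2448) = 1.324
Css,max = 45.7 × 1.324 ≈ 60.5 mg/L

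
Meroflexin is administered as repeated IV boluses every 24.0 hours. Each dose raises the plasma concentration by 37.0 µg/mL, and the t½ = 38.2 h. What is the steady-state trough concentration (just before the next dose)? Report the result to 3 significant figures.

k = ln 2 / 38.2 = 0.01815 h⁻¹
Fraction remaining after one interval: e^(−kτ) = e^(−0.01815 × 24.0) = 0.6470
R = 1 / (1 − 0.6470) = 2.832
Css,max = 37.0 × 2.832 = 104.8 µg/mL
Css,min = Css,max × e^(−kτ) = 104.8 × 0.6470 ≈ 67.8 µg/mL

67.8 µg/mL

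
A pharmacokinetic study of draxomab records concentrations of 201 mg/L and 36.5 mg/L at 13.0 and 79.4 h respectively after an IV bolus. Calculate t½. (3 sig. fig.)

27.0 hours

k = ln(C₁/C₂) / (t₂ − t₁) = ln(201/36.5) / (79.4 − 13.0)
  = 1.706 / 66.40 = 0.02569 h⁻¹
t½ = ln 2 / k = ln 2 / 0.02569 ≈ 27.0 hours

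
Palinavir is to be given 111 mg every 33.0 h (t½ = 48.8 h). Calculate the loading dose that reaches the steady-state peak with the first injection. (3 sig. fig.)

k = ln 2 / 48.8 = 0.01420 h⁻¹
Accumulation ratio R = 1 / (1 − e^(−kτ)) = 1 / (1 − e^(−0.01420×33.0)) = 1 / (1 − 0.6258) = 2.672
Loading dose = maintenance dose × R = 111 × 2.672 ≈ 297 mg

297 mg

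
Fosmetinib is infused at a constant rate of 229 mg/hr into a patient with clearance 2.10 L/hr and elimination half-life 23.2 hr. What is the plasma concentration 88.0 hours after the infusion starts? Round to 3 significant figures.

Css = rate / CL = 229 / 2.10 = 109.0 µg/mL
k = ln 2 / 23.2 = 0.02988 hr⁻¹
C(t) = Css (1 − e^(−kt)) = 109.0 × (1 − e^(−2.629)) = 109.0 × 0.9279 ≈ 101 µg/mL

101 µg/mL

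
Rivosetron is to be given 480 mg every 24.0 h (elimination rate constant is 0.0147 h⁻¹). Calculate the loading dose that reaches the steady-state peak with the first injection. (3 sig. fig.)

1610 mg

Accumulation ratio R = 1 / (1 − e^(−kτ)) = 1 / (1 − e^(−0.01470×24.0)) = 1 / (1 − 0.7027) = 3.364
Loading dose = maintenance dose × R = 480 × 3.364 ≈ 1610 mg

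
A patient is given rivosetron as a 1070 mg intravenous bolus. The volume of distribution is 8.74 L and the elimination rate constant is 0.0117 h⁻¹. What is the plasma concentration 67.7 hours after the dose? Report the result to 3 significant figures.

C₀ = dose / V = 1070 / 8.74 = 122.4 µg/mL
C(t) = C₀ e^(−kt) = 122.4 × e^(−0.01170 × 67.7) = 122.4 × e^(−0.7921) = 122.4 × 0.4529 ≈ 55.4 µg/mL

55.4 µg/mL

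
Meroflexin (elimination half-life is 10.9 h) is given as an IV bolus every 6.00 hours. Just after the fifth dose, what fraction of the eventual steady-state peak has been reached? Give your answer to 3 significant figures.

0.852

k = ln 2 / 10.9 = 0.06359 h⁻¹
f_n = 1 − e^(−nkτ) = 1 − e^(−5 × 0.06359 × 6.00) = 1 − e^(−1.908) = 1 − 0.1484 ≈ 0.852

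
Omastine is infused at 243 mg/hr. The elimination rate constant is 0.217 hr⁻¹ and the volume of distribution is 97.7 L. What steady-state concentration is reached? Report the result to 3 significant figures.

CL = k · V = 0.217 × 97.7 = 21.20 L/hr
Css = rate / CL = 243 / 21.20 ≈ 11.5 µg/mL

11.5 µg/mL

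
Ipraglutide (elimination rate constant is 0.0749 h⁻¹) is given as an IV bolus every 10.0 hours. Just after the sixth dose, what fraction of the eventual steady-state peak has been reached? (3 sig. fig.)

f_n = 1 − e^(−nkτ) = 1 − e^(−6 × 0.07490 × 10.0) = 1 − e^(−4.494) = 1 − 0.01118 ≈ 0.989

0.989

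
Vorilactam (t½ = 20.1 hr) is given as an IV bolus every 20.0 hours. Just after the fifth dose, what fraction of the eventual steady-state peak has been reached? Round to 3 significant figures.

0.968

k = ln 2 / 20.1 = 0.03448 hr⁻¹
f_n = 1 − e^(−nkτ) = 1 − e^(−5 × 0.03448 × 20.0) = 1 − e^(−3.448) = 1 − 0.03179 ≈ 0.968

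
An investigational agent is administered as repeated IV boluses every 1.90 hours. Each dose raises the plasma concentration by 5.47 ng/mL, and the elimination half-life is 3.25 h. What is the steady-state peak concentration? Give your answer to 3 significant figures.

k = ln 2 / 3.25 = 0.2133 h⁻¹
Fraction remaining after one interval: e^(−kτ) = e^(−0.2133 × 1.90) = 0.6668
R = 1 / (1 − 0.6668) = 3.001
Css,max = 5.47 × 3.001 ≈ 16.4 ng/mL

16.4 ng/mL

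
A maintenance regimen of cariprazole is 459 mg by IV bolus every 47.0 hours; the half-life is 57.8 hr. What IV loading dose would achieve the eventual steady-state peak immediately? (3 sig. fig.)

k = ln 2 / 57.8 = 0.01199 hr⁻¹
Accumulation ratio R = 1 / (1 − e^(−kτ)) = 1 / (1 − e^(−0.01199×47.0)) = 1 / (1 − 0.5691) = 2.321
Loading dose = maintenance dose × R = 459 × 2.321 ≈ 1070 mg

1070 mg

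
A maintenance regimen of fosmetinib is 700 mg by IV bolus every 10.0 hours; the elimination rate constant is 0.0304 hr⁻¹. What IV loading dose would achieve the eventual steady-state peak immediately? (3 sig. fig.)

Accumulation ratio R = 1 / (1 − e^(−kτ)) = 1 / (1 − e^(−0.03040×10.0)) = 1 / (1 − 0.7379) = 3.815
Loading dose = maintenance dose × R = 700 × 3.815 ≈ 2670 mg

2670 mg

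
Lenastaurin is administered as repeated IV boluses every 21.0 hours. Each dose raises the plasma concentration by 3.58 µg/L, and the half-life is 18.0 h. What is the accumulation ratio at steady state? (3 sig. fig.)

k = ln 2 / 18.0 = 0.03851 h⁻¹
Fraction remaining after one interval: e^(−kτ) = e^(−0.03851 × 21.0) = 0.4454
R = 1 / (1 − 0.4454) = 1 / 0.5546 ≈ 1.80

1.80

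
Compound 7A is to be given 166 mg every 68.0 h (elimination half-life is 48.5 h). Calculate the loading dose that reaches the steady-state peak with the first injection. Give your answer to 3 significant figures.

k = ln 2 / 48.5 = 0.01429 h⁻¹
Accumulation ratio R = 1 / (1 − e^(−kτ)) = 1 / (1 − e^(−0.01429×68.0)) = 1 / (1 − 0.3784) = 1.609
Loading dose = maintenance dose × R = 166 × 1.609 ≈ 267 mg

267 mg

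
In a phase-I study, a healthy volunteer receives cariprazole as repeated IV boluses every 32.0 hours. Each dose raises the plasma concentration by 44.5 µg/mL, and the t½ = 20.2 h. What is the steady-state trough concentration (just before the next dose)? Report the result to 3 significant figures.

22.3 µg/mL

k = ln 2 / 20.2 = 0.03431 h⁻¹
Fraction remaining after one interval: e^(−kτ) = e^(−0.03431 × 32.0) = 0.3335
R = 1 / (1 − 0.3335) = 1.500
Css,max = 44.5 × 1.500 = 66.77 µg/mL
Css,min = Css,max × e^(−kτ) = 66.77 × 0.3335 ≈ 22.3 µg/mL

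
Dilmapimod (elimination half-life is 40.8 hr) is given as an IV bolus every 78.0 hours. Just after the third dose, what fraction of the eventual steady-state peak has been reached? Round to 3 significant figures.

0.981

k = ln 2 / 40.8 = 0.01699 hr⁻¹
f_n = 1 − e^(−nkτ) = 1 − e^(−3 × 0.01699 × 78.0) = 1 − e^(−3.975) = 1 − 0.01877 ≈ 0.981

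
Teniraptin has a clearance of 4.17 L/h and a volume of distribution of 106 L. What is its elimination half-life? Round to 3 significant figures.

k = CL / V = 4.17 / 106 = 0.03934 h⁻¹
t½ = ln 2 / k = ln 2 / 0.03934 ≈ 17.6 hours

17.6 hours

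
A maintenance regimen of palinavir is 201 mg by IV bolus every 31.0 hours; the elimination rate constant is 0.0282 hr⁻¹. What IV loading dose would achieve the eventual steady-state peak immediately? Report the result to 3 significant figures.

Accumulation ratio R = 1 / (1 − e^(−kτ)) = 1 / (1 − e^(−0.02820×31.0)) = 1 / (1 − 0.4172) = 1.716
Loading dose = maintenance dose × R = 201 × 1.716 ≈ 345 mg

345 mg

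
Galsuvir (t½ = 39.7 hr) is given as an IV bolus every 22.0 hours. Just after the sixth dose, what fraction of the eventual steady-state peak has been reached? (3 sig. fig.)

k = ln 2 / 39.7 = 0.01746 hr⁻¹
f_n = 1 − e^(−nkτ) = 1 − e^(−6 × 0.01746 × 22.0) = 1 − e^(−2.305) = 1 − 0.09979 ≈ 0.900

0.900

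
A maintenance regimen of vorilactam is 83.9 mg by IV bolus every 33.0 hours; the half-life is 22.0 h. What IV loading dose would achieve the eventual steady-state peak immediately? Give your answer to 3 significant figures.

k = ln 2 / 22.0 = 0.03151 h⁻¹
Accumulation ratio R = 1 / (1 − e^(−kτ)) = 1 / (1 − e^(−0.03151×33.0)) = 1 / (1 − 0.3536) = 1.547
Loading dose = maintenance dose × R = 83.9 × 1.547 ≈ 130 mg

130 mg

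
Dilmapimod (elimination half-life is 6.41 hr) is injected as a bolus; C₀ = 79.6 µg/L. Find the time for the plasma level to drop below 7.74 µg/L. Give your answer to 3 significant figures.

21.6 hours

k = ln 2 / 6.41 = 0.1081 hr⁻¹
C(t) = C₀ e^(−kt)  ⇒  t = ln(C₀/C) / k
t = ln(79.6/7.74) / 0.1081 = 2.331 / 0.1081 ≈ 21.6 hours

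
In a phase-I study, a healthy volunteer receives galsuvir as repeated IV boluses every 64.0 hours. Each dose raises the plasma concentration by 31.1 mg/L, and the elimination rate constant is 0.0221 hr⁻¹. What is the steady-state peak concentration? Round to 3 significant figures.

41.1 mg/L

Fraction remaining after one interval: e^(−kτ) = e^(−0.02210 × 64.0) = 0.2431
R = 1 / (1 − 0.2431) = 1.321
Css,max = 31.1 × 1.321 ≈ 41.1 mg/L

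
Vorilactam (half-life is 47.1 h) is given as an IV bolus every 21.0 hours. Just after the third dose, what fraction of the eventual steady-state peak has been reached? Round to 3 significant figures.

0.604

k = ln 2 / 47.1 = 0.01472 h⁻¹
f_n = 1 − e^(−nkτ) = 1 − e^(−3 × 0.01472 × 21.0) = 1 − e^(−0.9271) = 1 − 0.3957 ≈ 0.604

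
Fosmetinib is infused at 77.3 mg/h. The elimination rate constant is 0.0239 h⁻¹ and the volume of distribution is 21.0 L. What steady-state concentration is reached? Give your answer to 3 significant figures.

CL = k · V = 0.0239 × 21.0 = 0.5019 L/h
Css = rate / CL = 77.3 / 0.5019 ≈ 154 mg/L

154 mg/L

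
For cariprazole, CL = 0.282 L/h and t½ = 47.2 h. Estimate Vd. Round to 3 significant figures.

k = ln 2 / t½ = ln 2 / 47.2 = 0.01469 h⁻¹
V = CL / k = 0.282 / 0.01469 ≈ 19.2 L

19.2 L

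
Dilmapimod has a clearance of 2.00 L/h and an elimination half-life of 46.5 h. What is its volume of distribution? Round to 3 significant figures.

134 L

k = ln 2 / t½ = ln 2 / 46.5 = 0.01491 h⁻¹
V = CL / k = 2.00 / 0.01491 ≈ 134 L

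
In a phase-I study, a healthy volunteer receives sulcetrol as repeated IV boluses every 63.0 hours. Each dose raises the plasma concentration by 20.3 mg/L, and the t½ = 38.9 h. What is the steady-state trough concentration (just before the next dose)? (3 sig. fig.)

9.79 mg/L

k = ln 2 / 38.9 = 0.01782 h⁻¹
Fraction remaining after one interval: e^(−kτ) = e^(−0.01782 × 63.0) = 0.3254
R = 1 / (1 − 0.3254) = 1.482
Css,max = 20.3 × 1.482 = 30.09 mg/L
Css,min = Css,max × e^(−kτ) = 30.09 × 0.3254 ≈ 9.79 mg/L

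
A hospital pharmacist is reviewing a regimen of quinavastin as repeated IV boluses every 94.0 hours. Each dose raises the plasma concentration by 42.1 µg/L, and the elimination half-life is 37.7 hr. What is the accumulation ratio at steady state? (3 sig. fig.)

1.22

k = ln 2 / 37.7 = 0.01839 hr⁻¹
Fraction remaining after one interval: e^(−kτ) = e^(−0.01839 × 94.0) = 0.1776
R = 1 / (1 − 0.1776) = 1 / 0.8224 ≈ 1.22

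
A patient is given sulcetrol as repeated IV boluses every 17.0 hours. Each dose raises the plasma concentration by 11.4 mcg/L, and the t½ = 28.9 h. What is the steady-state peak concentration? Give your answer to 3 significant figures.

k = ln 2 / 28.9 = 0.02398 h⁻¹
Fraction remaining after one interval: e^(−kτ) = e^(−0.02398 × 17.0) = 0.6652
R = 1 / (1 − 0.6652) = 2.986
Css,max = 11.4 × 2.986 ≈ 34.0 mcg/L

34.0 mcg/L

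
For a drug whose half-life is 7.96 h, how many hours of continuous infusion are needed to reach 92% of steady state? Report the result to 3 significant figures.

k = ln 2 / 7.96 = 0.08708 h⁻¹
f = 1 − e^(−kt)  ⇒  t = −ln(1 − f) / k
t = −ln(1 − 0.92) / 0.08708 = 2.526 / 0.08708 ≈ 29.0 hours

29.0 hours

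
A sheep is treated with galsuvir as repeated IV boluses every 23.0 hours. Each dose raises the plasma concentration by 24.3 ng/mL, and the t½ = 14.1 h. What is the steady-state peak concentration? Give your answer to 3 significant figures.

k = ln 2 / 14.1 = 0.04916 h⁻¹
Fraction remaining after one interval: e^(−kτ) = e^(−0.04916 × 23.0) = 0.3228
R = 1 / (1 − 0.3228) = 1.477
Css,max = 24.3 × 1.477 ≈ 35.9 ng/mL

35.9 ng/mL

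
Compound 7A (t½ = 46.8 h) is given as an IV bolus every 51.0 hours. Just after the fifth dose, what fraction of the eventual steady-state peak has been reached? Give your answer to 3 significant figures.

k = ln 2 / 46.8 = 0.01481 h⁻¹
f_n = 1 − e^(−nkτ) = 1 − e^(−5 × 0.01481 × 51.0) = 1 − e^(−3.777) = 1 − 0.02290 ≈ 0.977

0.977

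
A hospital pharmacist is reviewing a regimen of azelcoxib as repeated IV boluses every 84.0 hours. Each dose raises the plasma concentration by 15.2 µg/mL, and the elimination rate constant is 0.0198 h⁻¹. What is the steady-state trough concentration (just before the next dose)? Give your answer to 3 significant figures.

Fraction remaining after one interval: e^(−kτ) = e^(−0.01980 × 84.0) = 0.1895
R = 1 / (1 − 0.1895) = 1.234
Css,max = 15.2 × 1.234 = 18.75 µg/mL
Css,min = Css,max × e^(−kτ) = 18.75 × 0.1895 ≈ 3.55 µg/mL

3.55 µg/mL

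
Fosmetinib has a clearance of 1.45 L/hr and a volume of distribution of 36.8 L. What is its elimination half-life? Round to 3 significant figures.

17.6 hours

k = CL / V = 1.45 / 36.8 = 0.03940 hr⁻¹
t½ = ln 2 / k = ln 2 / 0.03940 ≈ 17.6 hours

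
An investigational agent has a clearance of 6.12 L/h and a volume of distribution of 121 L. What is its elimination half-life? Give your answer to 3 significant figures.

k = CL / V = 6.12 / 121 = 0.05058 h⁻¹
t½ = ln 2 / k = ln 2 / 0.05058 ≈ 13.7 hours

13.7 hours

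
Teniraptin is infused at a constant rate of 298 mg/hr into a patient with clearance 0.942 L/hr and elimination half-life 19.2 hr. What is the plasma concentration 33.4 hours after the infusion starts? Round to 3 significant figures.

222 mg/L

Css = rate / CL = 298 / 0.942 = 316.3 mg/L
k = ln 2 / 19.2 = 0.03610 hr⁻¹
C(t) = Css (1 − e^(−kt)) = 316.3 × (1 − e^(−1.206)) = 316.3 × 0.7005 ≈ 222 mg/L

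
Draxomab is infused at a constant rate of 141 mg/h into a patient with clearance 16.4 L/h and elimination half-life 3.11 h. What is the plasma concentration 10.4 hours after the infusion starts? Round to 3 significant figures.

Css = rate / CL = 141 / 16.4 = 8.598 mg/L
k = ln 2 / 3.11 = 0.2229 h⁻¹
C(t) = Css (1 − e^(−kt)) = 8.598 × (1 − e^(−2.318)) = 8.598 × 0.9015 ≈ 7.75 mg/L

7.75 mg/L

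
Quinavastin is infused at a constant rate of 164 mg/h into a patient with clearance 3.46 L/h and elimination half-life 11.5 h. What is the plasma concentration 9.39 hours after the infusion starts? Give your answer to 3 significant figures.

20.5 µg/mL

Css = rate / CL = 164 / 3.46 = 47.40 µg/mL
k = ln 2 / 11.5 = 0.06027 h⁻¹
C(t) = Css (1 − e^(−kt)) = 47.40 × (1 − e^(−0.5660)) = 47.40 × 0.4322 ≈ 20.5 µg/mL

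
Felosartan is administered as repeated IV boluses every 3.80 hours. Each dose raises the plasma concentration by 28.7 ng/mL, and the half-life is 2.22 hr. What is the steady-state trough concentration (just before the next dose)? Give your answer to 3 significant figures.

k = ln 2 / 2.22 = 0.3122 hr⁻¹
Fraction remaining after one interval: e^(−kτ) = e^(−0.3122 × 3.80) = 0.3053
R = 1 / (1 − 0.3053) = 1.439
Css,max = 28.7 × 1.439 = 41.31 ng/mL
Css,min = Css,max × e^(−kτ) = 41.31 × 0.3053 ≈ 12.6 ng/mL

12.6 ng/mL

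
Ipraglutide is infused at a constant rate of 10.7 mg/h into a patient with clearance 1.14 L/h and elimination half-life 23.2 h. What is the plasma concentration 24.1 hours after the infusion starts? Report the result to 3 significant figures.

4.82 µg/mL

Css = rate / CL = 10.7 / 1.14 = 9.386 µg/mL
k = ln 2 / 23.2 = 0.02988 h⁻¹
C(t) = Css (1 − e^(−kt)) = 9.386 × (1 − e^(−0.7200)) = 9.386 × 0.5133 ≈ 4.82 µg/mL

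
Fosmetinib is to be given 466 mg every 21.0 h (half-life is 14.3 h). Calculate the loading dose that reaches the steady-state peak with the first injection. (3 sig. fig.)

k = ln 2 / 14.3 = 0.04847 h⁻¹
Accumulation ratio R = 1 / (1 − e^(−kτ)) = 1 / (1 − e^(−0.04847×21.0)) = 1 / (1 − 0.3613) = 1.566
Loading dose = maintenance dose × R = 466 × 1.566 ≈ 730 mg

730 mg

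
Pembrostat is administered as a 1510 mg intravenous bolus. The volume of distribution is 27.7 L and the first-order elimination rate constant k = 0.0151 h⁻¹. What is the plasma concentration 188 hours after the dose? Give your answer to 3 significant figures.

3.19 µg/mL

C₀ = dose / V = 1510 / 27.7 = 54.51 µg/mL
C(t) = C₀ e^(−kt) = 54.51 × e^(−0.01510 × 188) = 54.51 × e^(−2.839) = 54.51 × 0.05850 ≈ 3.19 µg/mL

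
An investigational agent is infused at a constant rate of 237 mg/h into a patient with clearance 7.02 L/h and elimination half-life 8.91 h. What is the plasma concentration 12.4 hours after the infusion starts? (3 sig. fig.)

20.9 µg/mL

Css = rate / CL = 237 / 7.02 = 33.76 µg/mL
k = ln 2 / 8.91 = 0.07779 h⁻¹
C(t) = Css (1 − e^(−kt)) = 33.76 × (1 − e^(−0.9646)) = 33.76 × 0.6189 ≈ 20.9 µg/mL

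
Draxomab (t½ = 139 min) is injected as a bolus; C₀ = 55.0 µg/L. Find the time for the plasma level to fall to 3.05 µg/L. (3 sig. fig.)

k = ln 2 / 139 = 0.004987 min⁻¹
C(t) = C₀ e^(−kt)  ⇒  t = ln(C₀/C) / k
t = ln(55.0/3.05) / 0.004987 = 2.892 / 0.004987 ≈ 580 minutes

580 minutes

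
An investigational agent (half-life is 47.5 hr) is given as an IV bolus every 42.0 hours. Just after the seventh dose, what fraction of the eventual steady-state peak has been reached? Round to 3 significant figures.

0.986

k = ln 2 / 47.5 = 0.01459 hr⁻¹
f_n = 1 − e^(−nkτ) = 1 − e^(−7 × 0.01459 × 42.0) = 1 − e^(−4.290) = 1 − 0.01370 ≈ 0.986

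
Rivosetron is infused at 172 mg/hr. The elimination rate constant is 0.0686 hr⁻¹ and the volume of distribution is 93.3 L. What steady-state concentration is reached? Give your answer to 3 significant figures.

CL = k · V = 0.0686 × 93.3 = 6.400 L/hr
Css = rate / CL = 172 / 6.400 ≈ 26.9 µg/mL

26.9 µg/mL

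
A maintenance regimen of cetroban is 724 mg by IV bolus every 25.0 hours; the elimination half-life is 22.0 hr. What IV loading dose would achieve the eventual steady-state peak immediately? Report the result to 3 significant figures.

1330 mg

k = ln 2 / 22.0 = 0.03151 hr⁻¹
Accumulation ratio R = 1 / (1 − e^(−kτ)) = 1 / (1 − e^(−0.03151×25.0)) = 1 / (1 − 0.4549) = 1.835
Loading dose = maintenance dose × R = 724 × 1.835 ≈ 1330 mg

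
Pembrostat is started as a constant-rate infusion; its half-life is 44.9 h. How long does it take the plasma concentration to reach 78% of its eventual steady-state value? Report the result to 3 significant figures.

k = ln 2 / 44.9 = 0.01544 h⁻¹
f = 1 − e^(−kt)  ⇒  t = −ln(1 − f) / k
t = −ln(1 − 0.78) / 0.01544 = 1.514 / 0.01544 ≈ 98.1 hours

98.1 hours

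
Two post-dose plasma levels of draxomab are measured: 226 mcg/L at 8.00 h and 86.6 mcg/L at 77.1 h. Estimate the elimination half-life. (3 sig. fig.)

49.9 hours

k = ln(C₁/C₂) / (t₂ − t₁) = ln(226/86.6) / (77.1 − 8.00)
  = 0.9592 / 69.10 = 0.01388 h⁻¹
t½ = ln 2 / k = ln 2 / 0.01388 ≈ 49.9 hours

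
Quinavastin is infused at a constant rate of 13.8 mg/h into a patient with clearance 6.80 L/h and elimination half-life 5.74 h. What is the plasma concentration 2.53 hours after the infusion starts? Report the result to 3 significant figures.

Css = rate / CL = 13.8 / 6.80 = 2.029 µg/mL
k = ln 2 / 5.74 = 0.1208 h⁻¹
C(t) = Css (1 − e^(−kt)) = 2.029 × (1 − e^(−0.3055)) = 2.029 × 0.2633 ≈ 0.534 µg/mL

0.534 µg/mL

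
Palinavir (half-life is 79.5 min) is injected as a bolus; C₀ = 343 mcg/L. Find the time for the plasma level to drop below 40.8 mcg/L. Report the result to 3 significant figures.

244 minutes

k = ln 2 / 79.5 = 0.008719 min⁻¹
C(t) = C₀ e^(−kt)  ⇒  t = ln(C₀/C) / k
t = ln(343/40.8) / 0.008719 = 2.129 / 0.008719 ≈ 244 minutes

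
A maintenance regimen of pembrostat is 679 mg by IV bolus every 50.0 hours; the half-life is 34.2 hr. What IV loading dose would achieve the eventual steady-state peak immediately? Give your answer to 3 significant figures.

k = ln 2 / 34.2 = 0.02027 hr⁻¹
Accumulation ratio R = 1 / (1 − e^(−kτ)) = 1 / (1 − e^(−0.02027×50.0)) = 1 / (1 − 0.3630) = 1.570
Loading dose = maintenance dose × R = 679 × 1.570 ≈ 1070 mg

1070 mg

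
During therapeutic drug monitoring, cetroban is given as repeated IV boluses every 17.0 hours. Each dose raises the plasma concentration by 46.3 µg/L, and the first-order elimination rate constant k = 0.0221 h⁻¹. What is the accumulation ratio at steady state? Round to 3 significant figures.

Fraction remaining after one interval: e^(−kτ) = e^(−0.02210 × 17.0) = 0.6868
R = 1 / (1 − 0.6868) = 1 / 0.3132 ≈ 3.19

3.19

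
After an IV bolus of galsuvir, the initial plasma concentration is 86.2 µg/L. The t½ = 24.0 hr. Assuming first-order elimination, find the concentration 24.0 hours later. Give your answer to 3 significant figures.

43.1 µg/L

k = ln 2 / 24.0 = 0.02888 hr⁻¹
24.0 hr is 1.000 half-lives, so C = 86.2 × (1/2)^1.000 = 86.2 × 0.5000 ≈ 43.1 µg/L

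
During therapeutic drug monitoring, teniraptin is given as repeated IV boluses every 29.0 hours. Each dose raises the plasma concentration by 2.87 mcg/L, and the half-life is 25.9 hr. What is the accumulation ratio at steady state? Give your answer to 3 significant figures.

1.85

k = ln 2 / 25.9 = 0.02676 hr⁻¹
Fraction remaining after one interval: e^(−kτ) = e^(−0.02676 × 29.0) = 0.4602
R = 1 / (1 − 0.4602) = 1 / 0.5398 ≈ 1.85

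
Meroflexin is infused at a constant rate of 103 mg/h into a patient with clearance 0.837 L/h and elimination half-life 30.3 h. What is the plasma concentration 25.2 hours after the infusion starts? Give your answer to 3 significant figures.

Css = rate / CL = 103 / 0.837 = 123.1 µg/mL
k = ln 2 / 30.3 = 0.02288 h⁻¹
C(t) = Css (1 − e^(−kt)) = 123.1 × (1 − e^(−0.5765)) = 123.1 × 0.4381 ≈ 53.9 µg/mL

53.9 µg/mL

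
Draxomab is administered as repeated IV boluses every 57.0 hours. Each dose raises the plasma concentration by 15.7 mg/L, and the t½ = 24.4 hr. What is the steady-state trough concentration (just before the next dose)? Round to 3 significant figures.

k = ln 2 / 24.4 = 0.02841 hr⁻¹
Fraction remaining after one interval: e^(−kτ) = e^(−0.02841 × 57.0) = 0.1980
R = 1 / (1 − 0.1980) = 1.247
Css,max = 15.7 × 1.247 = 19.58 mg/L
Css,min = Css,max × e^(−kτ) = 19.58 × 0.1980 ≈ 3.88 mg/L

3.88 mg/L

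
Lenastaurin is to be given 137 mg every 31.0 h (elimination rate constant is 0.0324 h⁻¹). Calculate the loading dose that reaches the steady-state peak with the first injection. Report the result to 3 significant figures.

216 mg

Accumulation ratio R = 1 / (1 − e^(−kτ)) = 1 / (1 − e^(−0.03240×31.0)) = 1 / (1 − 0.3663) = 1.578
Loading dose = maintenance dose × R = 137 × 1.578 ≈ 216 mg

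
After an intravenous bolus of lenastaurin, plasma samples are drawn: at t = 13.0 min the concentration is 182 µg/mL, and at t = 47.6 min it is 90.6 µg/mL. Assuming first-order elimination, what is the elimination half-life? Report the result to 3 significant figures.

k = ln(C₁/C₂) / (t₂ − t₁) = ln(182/90.6) / (47.6 − 13.0)
  = 0.6976 / 34.60 = 0.02016 min⁻¹
t½ = ln 2 / k = ln 2 / 0.02016 ≈ 34.4 minutes

34.4 minutes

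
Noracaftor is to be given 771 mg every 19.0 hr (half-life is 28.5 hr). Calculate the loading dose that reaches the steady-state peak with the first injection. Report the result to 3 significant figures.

k = ln 2 / 28.5 = 0.02432 hr⁻¹
Accumulation ratio R = 1 / (1 − e^(−kτ)) = 1 / (1 − e^(−0.02432×19.0)) = 1 / (1 − 0.6300) = 2.702
Loading dose = maintenance dose × R = 771 × 2.702 ≈ 2080 mg

2080 mg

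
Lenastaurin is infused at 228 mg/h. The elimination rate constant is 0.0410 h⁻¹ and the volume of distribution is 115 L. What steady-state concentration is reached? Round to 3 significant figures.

CL = k · V = 0.0410 × 115 = 4.715 L/h
Css = rate / CL = 228 / 4.715 ≈ 48.4 mg/L

48.4 mg/L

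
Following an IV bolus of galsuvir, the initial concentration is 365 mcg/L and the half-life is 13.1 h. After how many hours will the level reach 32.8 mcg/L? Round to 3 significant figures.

k = ln 2 / 13.1 = 0.05291 h⁻¹
C(t) = C₀ e^(−kt)  ⇒  t = ln(C₀/C) / k
t = ln(365/32.8) / 0.05291 = 2.409 / 0.05291 ≈ 45.5 hours

45.5 hours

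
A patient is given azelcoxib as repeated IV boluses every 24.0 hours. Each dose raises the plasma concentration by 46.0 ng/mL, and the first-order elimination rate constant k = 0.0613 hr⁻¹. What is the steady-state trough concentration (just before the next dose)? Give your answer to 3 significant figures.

13.7 ng/mL

Fraction remaining after one interval: e^(−kτ) = e^(−0.06130 × 24.0) = 0.2296
R = 1 / (1 − 0.2296) = 1.298
Css,max = 46.0 × 1.298 = 59.71 ng/mL
Css,min = Css,max × e^(−kτ) = 59.71 × 0.2296 ≈ 13.7 ng/mL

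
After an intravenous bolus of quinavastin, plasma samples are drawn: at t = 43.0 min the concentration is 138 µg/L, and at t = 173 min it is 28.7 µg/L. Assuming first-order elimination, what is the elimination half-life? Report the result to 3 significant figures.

k = ln(C₁/C₂) / (t₂ − t₁) = ln(138/28.7) / (173 − 43.0)
  = 1.570 / 130.0 = 0.01208 min⁻¹
t½ = ln 2 / k = ln 2 / 0.01208 ≈ 57.4 minutes

57.4 minutes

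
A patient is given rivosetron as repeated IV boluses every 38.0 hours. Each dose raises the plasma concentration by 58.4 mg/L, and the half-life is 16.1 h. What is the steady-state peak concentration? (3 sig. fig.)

k = ln 2 / 16.1 = 0.04305 h⁻¹
Fraction remaining after one interval: e^(−kτ) = e^(−0.04305 × 38.0) = 0.1948
R = 1 / (1 − 0.1948) = 1.242
Css,max = 58.4 × 1.242 ≈ 72.5 mg/L

72.5 mg/L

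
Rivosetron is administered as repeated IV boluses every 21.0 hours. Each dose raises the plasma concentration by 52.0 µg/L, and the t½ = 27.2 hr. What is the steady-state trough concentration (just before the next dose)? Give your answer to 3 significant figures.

73.5 µg/L

k = ln 2 / 27.2 = 0.02548 hr⁻¹
Fraction remaining after one interval: e^(−kτ) = e^(−0.02548 × 21.0) = 0.5856
R = 1 / (1 − 0.5856) = 2.413
Css,max = 52.0 × 2.413 = 125.5 µg/L
Css,min = Css,max × e^(−kτ) = 125.5 × 0.5856 ≈ 73.5 µg/L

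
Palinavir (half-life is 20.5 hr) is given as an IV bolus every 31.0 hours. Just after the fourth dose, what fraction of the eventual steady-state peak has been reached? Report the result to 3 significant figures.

k = ln 2 / 20.5 = 0.03381 hr⁻¹
f_n = 1 − e^(−nkτ) = 1 − e^(−4 × 0.03381 × 31.0) = 1 − e^(−4.193) = 1 − 0.01511 ≈ 0.985

0.985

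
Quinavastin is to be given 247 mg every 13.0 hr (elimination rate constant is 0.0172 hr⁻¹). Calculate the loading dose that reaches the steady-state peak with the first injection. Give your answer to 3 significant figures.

1230 mg

Accumulation ratio R = 1 / (1 − e^(−kτ)) = 1 / (1 − e^(−0.01720×13.0)) = 1 / (1 − 0.7996) = 4.991
Loading dose = maintenance dose × R = 247 × 4.991 ≈ 1230 mg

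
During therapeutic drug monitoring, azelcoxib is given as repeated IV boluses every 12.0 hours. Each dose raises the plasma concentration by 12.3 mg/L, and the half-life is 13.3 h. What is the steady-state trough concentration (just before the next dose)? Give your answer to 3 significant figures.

14.2 mg/L

k = ln 2 / 13.3 = 0.05212 h⁻¹
Fraction remaining after one interval: e^(−kτ) = e^(−0.05212 × 12.0) = 0.5350
R = 1 / (1 − 0.5350) = 2.151
Css,max = 12.3 × 2.151 = 26.45 mg/L
Css,min = Css,max × e^(−kτ) = 26.45 × 0.5350 ≈ 14.2 mg/L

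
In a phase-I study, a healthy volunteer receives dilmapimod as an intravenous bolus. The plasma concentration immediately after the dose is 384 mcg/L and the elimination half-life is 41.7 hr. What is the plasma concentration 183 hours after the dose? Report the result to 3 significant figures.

18.3 mcg/L

k = ln 2 / 41.7 = 0.01662 hr⁻¹
183 hr is 4.388 half-lives, so C = 384 × (1/2)^4.388 = 384 × 0.04775 ≈ 18.3 mcg/L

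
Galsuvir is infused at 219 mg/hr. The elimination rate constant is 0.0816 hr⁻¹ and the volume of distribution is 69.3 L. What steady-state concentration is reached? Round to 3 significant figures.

CL = k · V = 0.0816 × 69.3 = 5.655 L/hr
Css = rate / CL = 219 / 5.655 ≈ 38.7 mg/L

38.7 mg/L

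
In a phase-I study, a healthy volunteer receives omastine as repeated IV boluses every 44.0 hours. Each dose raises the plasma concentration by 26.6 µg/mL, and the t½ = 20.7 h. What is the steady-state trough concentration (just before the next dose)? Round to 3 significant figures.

k = ln 2 / 20.7 = 0.03349 h⁻¹
Fraction remaining after one interval: e^(−kτ) = e^(−0.03349 × 44.0) = 0.2292
R = 1 / (1 − 0.2292) = 1.297
Css,max = 26.6 × 1.297 = 34.51 µg/mL
Css,min = Css,max × e^(−kτ) = 34.51 × 0.2292 ≈ 7.91 µg/mL

7.91 µg/mL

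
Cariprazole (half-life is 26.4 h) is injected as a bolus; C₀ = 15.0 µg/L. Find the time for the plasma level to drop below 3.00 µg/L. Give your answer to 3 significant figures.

k = ln 2 / 26.4 = 0.02626 h⁻¹
C(t) = C₀ e^(−kt)  ⇒  t = ln(C₀/C) / k
t = ln(15.0/3.00) / 0.02626 = 1.609 / 0.02626 ≈ 61.3 hours

61.3 hours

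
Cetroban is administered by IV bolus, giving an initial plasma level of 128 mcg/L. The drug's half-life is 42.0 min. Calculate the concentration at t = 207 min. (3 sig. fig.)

k = ln 2 / 42.0 = 0.01650 min⁻¹
C(t) = C₀ e^(−kt) = 128 × e^(−0.01650 × 207) = 128 × e^(−3.416) = 128 × 0.03284 ≈ 4.20 mcg/L

4.20 mcg/L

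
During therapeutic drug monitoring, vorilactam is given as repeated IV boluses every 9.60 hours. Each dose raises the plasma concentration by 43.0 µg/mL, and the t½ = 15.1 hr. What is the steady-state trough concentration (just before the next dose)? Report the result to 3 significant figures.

k = ln 2 / 15.1 = 0.04590 hr⁻¹
Fraction remaining after one interval: e^(−kτ) = e^(−0.04590 × 9.60) = 0.6436
R = 1 / (1 − 0.6436) = 2.806
Css,max = 43.0 × 2.806 = 120.7 µg/mL
Css,min = Css,max × e^(−kτ) = 120.7 × 0.6436 ≈ 77.7 µg/mL

77.7 µg/mL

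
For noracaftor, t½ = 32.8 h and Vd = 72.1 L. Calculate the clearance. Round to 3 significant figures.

1.52 L/h

k = ln 2 / t½ = ln 2 / 32.8 = 0.02113 h⁻¹
CL = k · V = 0.02113 × 72.1 ≈ 1.52 L/h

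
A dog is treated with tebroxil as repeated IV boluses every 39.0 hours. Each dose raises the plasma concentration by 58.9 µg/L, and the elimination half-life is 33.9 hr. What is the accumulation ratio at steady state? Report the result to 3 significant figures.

k = ln 2 / 33.9 = 0.02045 hr⁻¹
Fraction remaining after one interval: e^(−kτ) = e^(−0.02045 × 39.0) = 0.4505
R = 1 / (1 − 0.4505) = 1 / 0.5495 ≈ 1.82

1.82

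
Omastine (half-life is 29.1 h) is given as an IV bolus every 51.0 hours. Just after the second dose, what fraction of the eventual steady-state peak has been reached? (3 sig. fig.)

k = ln 2 / 29.1 = 0.02382 h⁻¹
f_n = 1 − e^(−nkτ) = 1 − e^(−2 × 0.02382 × 51.0) = 1 − e^(−2.430) = 1 − 0.08807 ≈ 0.912

0.912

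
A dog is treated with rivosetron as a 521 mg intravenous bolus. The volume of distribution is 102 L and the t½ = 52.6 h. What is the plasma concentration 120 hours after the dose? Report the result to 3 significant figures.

C₀ = dose / V = 521 / 102 = 5.108 µg/mL
k = ln 2 / 52.6 = 0.01318 h⁻¹
C(t) = C₀ e^(−kt) = 5.108 × e^(−0.01318 × 120) = 5.108 × e^(−1.581) = 5.108 × 0.2057 ≈ 1.05 µg/mL

1.05 µg/mL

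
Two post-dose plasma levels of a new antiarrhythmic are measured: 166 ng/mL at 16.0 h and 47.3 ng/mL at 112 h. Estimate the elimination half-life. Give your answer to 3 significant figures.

53.0 hours

k = ln(C₁/C₂) / (t₂ − t₁) = ln(166/47.3) / (112 − 16.0)
  = 1.255 / 96.00 = 0.01308 h⁻¹
t½ = ln 2 / k = ln 2 / 0.01308 ≈ 53.0 hours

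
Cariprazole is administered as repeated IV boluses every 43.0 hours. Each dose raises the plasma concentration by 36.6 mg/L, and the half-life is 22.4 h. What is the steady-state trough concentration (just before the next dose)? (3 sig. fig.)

k = ln 2 / 22.4 = 0.03094 h⁻¹
Fraction remaining after one interval: e^(−kτ) = e^(−0.03094 × 43.0) = 0.2643
R = 1 / (1 − 0.2643) = 1.359
Css,max = 36.6 × 1.359 = 49.75 mg/L
Css,min = Css,max × e^(−kτ) = 49.75 × 0.2643 ≈ 13.1 mg/L

13.1 mg/L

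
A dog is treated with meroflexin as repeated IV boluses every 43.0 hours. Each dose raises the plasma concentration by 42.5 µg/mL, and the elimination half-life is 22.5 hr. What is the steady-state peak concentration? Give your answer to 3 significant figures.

k = ln 2 / 22.5 = 0.03081 hr⁻¹
Fraction remaining after one interval: e^(−kτ) = e^(−0.03081 × 43.0) = 0.2659
R = 1 / (1 − 0.2659) = 1.362
Css,max = 42.5 × 1.362 ≈ 57.9 µg/mL

57.9 µg/mL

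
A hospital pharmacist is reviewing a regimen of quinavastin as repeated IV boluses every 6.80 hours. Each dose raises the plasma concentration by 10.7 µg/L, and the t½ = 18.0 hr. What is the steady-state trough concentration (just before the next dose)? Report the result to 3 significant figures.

k = ln 2 / 18.0 = 0.03851 hr⁻¹
Fraction remaining after one interval: e^(−kτ) = e^(−0.03851 × 6.80) = 0.7696
R = 1 / (1 − 0.7696) = 4.341
Css,max = 10.7 × 4.341 = 46.45 µg/L
Css,min = Css,max × e^(−kτ) = 46.45 × 0.7696 ≈ 35.7 µg/L

35.7 µg/L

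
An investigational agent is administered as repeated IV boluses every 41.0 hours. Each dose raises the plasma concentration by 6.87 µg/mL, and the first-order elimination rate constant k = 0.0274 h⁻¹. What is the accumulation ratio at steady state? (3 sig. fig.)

1.48

Fraction remaining after one interval: e^(−kτ) = e^(−0.02740 × 41.0) = 0.3252
R = 1 / (1 − 0.3252) = 1 / 0.6748 ≈ 1.48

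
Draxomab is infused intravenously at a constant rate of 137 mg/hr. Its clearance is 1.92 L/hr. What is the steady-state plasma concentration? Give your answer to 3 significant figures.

Css = infusion rate / CL = 137 / 1.92 ≈ 71.4 µg/mL

71.4 µg/mL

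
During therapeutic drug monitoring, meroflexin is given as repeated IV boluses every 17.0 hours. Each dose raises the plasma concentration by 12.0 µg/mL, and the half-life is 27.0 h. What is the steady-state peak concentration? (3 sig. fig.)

k = ln 2 / 27.0 = 0.02567 h⁻¹
Fraction remaining after one interval: e^(−kτ) = e^(−0.02567 × 17.0) = 0.6463
R = 1 / (1 − 0.6463) = 2.828
Css,max = 12.0 × 2.828 ≈ 33.9 µg/mL

33.9 µg/mL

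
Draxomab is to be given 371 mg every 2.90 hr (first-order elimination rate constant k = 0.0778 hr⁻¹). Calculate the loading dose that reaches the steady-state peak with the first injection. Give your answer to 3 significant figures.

1840 mg

Accumulation ratio R = 1 / (1 − e^(−kτ)) = 1 / (1 − e^(−0.07780×2.90)) = 1 / (1 − 0.7980) = 4.951
Loading dose = maintenance dose × R = 371 × 4.951 ≈ 1840 mg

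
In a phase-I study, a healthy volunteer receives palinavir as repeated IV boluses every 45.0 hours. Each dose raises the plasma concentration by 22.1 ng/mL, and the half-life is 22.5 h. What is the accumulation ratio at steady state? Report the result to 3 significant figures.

1.33

k = ln 2 / 22.5 = 0.03081 h⁻¹
Fraction remaining after one interval: e^(−kτ) = e^(−0.03081 × 45.0) = 0.2500
R = 1 / (1 − 0.2500) = 1 / 0.7500 ≈ 1.33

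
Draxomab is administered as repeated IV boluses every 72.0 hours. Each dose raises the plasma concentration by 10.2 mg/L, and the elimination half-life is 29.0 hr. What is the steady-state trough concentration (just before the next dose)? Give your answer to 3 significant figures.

k = ln 2 / 29.0 = 0.02390 hr⁻¹
Fraction remaining after one interval: e^(−kτ) = e^(−0.02390 × 72.0) = 0.1789
R = 1 / (1 − 0.1789) = 1.218
Css,max = 10.2 × 1.218 = 12.42 mg/L
Css,min = Css,max × e^(−kτ) = 12.42 × 0.1789 ≈ 2.22 mg/L

2.22 mg/L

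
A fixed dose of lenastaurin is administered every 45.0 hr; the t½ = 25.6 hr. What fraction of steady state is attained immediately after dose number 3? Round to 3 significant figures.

k = ln 2 / 25.6 = 0.02708 hr⁻¹
f_n = 1 − e^(−nkτ) = 1 − e^(−3 × 0.02708 × 45.0) = 1 − e^(−3.655) = 1 − 0.02585 ≈ 0.974

0.974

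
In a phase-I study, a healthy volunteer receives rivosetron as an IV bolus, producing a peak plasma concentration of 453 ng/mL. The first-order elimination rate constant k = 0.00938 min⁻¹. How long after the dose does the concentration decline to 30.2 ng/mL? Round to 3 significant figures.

C(t) = C₀ e^(−kt)  ⇒  t = ln(C₀/C) / k
t = ln(453/30.2) / 0.009380 = 2.708 / 0.009380 ≈ 289 minutes

289 minutes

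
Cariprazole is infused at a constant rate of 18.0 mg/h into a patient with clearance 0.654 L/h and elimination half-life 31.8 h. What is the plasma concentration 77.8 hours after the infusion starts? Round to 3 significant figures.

Css = rate / CL = 18.0 / 0.654 = 27.52 mg/L
k = ln 2 / 31.8 = 0.02180 h⁻¹
C(t) = Css (1 − e^(−kt)) = 27.52 × (1 − e^(−1.696)) = 27.52 × 0.8165 ≈ 22.5 mg/L

22.5 mg/L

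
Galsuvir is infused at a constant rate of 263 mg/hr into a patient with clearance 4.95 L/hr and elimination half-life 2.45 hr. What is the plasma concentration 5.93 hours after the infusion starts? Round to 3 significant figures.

43.2 mg/L

Css = rate / CL = 263 / 4.95 = 53.13 mg/L
k = ln 2 / 2.45 = 0.2829 hr⁻¹
C(t) = Css (1 − e^(−kt)) = 53.13 × (1 − e^(−1.678)) = 53.13 × 0.8132 ≈ 43.2 mg/L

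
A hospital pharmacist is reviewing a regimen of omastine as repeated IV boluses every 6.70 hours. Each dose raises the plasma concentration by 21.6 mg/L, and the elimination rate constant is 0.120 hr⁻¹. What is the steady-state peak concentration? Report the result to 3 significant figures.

Fraction remaining after one interval: e^(−kτ) = e^(−0.1200 × 6.70) = 0.4475
R = 1 / (1 − 0.4475) = 1.810
Css,max = 21.6 × 1.810 ≈ 39.1 mg/L

39.1 mg/L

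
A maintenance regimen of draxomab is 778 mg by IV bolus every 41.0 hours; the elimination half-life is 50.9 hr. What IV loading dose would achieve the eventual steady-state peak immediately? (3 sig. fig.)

1820 mg

k = ln 2 / 50.9 = 0.01362 hr⁻¹
Accumulation ratio R = 1 / (1 − e^(−kτ)) = 1 / (1 − e^(−0.01362×41.0)) = 1 / (1 − 0.5722) = 2.337
Loading dose = maintenance dose × R = 778 × 2.337 ≈ 1820 mg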